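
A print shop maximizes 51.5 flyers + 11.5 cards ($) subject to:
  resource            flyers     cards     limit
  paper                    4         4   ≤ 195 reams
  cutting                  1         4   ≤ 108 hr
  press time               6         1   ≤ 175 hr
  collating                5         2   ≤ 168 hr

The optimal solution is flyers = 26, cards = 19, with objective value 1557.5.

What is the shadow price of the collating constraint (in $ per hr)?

At the optimum: paper uses 180 of 195 (slack = 15); cutting uses 102 of 108 (slack = 6); press time uses 175 of 175 (binding); collating uses 168 of 168 (binding).
By complementary slackness, y = 0 for the non-binding constraints.
The binding rows give the dual system: 6·y_press time + 5·y_collating = 51.5 and 1·y_press time + 2·y_collating = 11.5.
Solving: y_press time = 6.5, y_collating = 2.5.
Shadow price of collating = 2.5.

2.5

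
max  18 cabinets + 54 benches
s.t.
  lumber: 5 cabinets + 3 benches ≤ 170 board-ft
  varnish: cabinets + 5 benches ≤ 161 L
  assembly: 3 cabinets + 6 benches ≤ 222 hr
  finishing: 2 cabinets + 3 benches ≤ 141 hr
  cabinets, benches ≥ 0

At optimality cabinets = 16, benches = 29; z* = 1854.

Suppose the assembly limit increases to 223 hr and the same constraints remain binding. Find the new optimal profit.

Binding: varnish and assembly. Non-binding: lumber (3 unused), finishing (22 unused).
Since lumber, finishing are not tight, their duals are 0.
From A_Bᵀ y = c: 1·y_varnish + 3·y_assembly = 18; 5·y_varnish + 6·y_assembly = 54.
This yields shadow prices y_varnish = 6, y_assembly = 4.
Δz = y_assembly·Δb = 4 × (1) = 4, so new z* = 1854 + 4 = 1858.

1858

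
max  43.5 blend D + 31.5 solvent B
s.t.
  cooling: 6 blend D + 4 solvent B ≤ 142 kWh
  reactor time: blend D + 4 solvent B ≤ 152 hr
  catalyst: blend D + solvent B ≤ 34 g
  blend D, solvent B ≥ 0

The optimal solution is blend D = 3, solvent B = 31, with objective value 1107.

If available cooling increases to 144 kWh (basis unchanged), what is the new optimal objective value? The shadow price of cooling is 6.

1119

Δb = 2, so new z* = 1107 + (6)·(2) = 1107 + 12 = 1119.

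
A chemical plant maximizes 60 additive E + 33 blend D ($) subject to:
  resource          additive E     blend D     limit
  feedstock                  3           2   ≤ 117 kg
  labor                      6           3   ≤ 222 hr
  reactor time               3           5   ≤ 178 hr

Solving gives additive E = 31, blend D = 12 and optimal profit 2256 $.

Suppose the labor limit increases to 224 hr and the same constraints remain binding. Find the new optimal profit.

2270

Binding: feedstock and labor. Non-binding: reactor time (25 unused).
By complementary slackness, y = 0 for the non-binding constraint.
From A_Bᵀ y = c: 3·y_feedstock + 6·y_labor = 60; 2·y_feedstock + 3·y_labor = 33.
→ y_feedstock = 6 and y_labor = 7.
Δz = y_labor·Δb = 7 × (2) = 14, so new z* = 2256 + 14 = 2270.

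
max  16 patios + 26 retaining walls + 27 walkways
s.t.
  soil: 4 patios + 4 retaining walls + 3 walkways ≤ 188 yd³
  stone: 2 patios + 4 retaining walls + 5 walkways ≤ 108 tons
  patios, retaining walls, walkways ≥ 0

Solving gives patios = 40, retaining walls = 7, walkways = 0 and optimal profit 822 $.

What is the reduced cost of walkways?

At the optimum: soil uses 188 of 188 (binding); stone uses 108 of 108 (binding).
From A_Bᵀ y = c: 4·y_soil + 2·y_stone = 16; 4·y_soil + 4·y_stone = 26.
→ y_soil = 1.5 and y_stone = 5.
Reduced cost of walkways: c₃ − yᵀa₃ = 27 − (1.5·3 + 5·5) = 27 − 29.5 = -2.5.

-2.5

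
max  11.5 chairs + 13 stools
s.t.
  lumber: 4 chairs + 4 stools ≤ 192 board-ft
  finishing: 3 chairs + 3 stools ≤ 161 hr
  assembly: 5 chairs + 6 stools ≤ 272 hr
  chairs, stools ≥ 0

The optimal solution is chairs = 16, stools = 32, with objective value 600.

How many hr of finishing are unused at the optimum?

finishing used = 3·16 + 3·32 = 144; slack = 161 − 144 = 17.

17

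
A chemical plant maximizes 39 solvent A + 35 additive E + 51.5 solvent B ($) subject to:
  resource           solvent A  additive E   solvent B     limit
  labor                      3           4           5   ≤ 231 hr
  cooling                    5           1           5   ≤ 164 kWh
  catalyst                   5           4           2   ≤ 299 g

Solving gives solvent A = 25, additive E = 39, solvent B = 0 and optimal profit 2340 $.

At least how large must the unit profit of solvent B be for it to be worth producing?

Binding: labor and cooling. Non-binding: catalyst (18 unused).
Since catalyst is not tight, its dual is 0.
The binding rows give the dual system: 3·y_labor + 5·y_cooling = 39 and 4·y_labor + 1·y_cooling = 35.
→ y_labor = 8 and y_cooling = 3.
solvent B enters the basis when its profit ≥ yᵀa₃ = 8·5 + 3·5 = 55.

55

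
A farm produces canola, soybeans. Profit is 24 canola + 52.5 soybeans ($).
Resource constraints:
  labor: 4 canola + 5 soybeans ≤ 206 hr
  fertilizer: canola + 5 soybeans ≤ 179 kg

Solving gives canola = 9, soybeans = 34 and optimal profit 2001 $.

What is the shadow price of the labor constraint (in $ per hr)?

Check each constraint at x*: labor 206/206 (tight); fertilizer 179/179 (tight).
The binding rows give the dual system: 4·y_labor + 1·y_fertilizer = 24 and 5·y_labor + 5·y_fertilizer = 52.5.
Solving: y_labor = 4.5, y_fertilizer = 6.
Shadow price of labor = 4.5.

4.5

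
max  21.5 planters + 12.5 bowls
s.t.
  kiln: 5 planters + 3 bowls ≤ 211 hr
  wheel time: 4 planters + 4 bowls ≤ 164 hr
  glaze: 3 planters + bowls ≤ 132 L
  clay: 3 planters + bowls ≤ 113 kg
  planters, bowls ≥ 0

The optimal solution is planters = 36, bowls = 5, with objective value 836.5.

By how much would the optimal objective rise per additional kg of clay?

At the optimum: kiln uses 195 of 211 (slack = 16); wheel time uses 164 of 164 (binding); glaze uses 113 of 132 (slack = 19); clay uses 113 of 113 (binding).
Since kiln, glaze are not tight, their duals are 0.
The binding rows give the dual system: 4·y_wheel time + 3·y_clay = 21.5 and 4·y_wheel time + 1·y_clay = 12.5.
Solving: y_wheel time = 2, y_clay = 4.5.
Shadow price of clay = 4.5.

4.5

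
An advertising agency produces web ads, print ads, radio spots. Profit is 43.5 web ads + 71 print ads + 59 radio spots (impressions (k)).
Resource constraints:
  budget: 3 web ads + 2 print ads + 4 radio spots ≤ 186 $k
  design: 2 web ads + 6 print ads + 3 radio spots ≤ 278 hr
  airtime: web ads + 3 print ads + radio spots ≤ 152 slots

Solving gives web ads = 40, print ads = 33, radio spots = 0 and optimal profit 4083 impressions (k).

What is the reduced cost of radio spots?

Binding: budget and design. Non-binding: airtime (13 unused).
Slack constraints have shadow price 0 (complementary slackness).
Dual feasibility on the basic columns requires 3·y_budget + 2·y_design = 43.5, 2·y_budget + 6·y_design = 71.
Solving: y_budget = 8.5, y_design = 9.
Reduced cost of radio spots: c₃ − yᵀa₃ = 59 − (8.5·4 + 9·3) = 59 − 61 = -2.

-2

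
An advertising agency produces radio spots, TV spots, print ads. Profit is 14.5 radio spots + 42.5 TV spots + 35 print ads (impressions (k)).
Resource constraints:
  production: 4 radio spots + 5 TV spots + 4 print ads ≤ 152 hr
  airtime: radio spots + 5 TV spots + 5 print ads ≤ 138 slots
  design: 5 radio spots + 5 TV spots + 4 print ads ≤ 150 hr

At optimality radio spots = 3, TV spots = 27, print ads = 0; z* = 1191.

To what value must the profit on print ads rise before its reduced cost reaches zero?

41

Check each constraint at x*: production 147/152 (slack 5); airtime 138/138 (tight); design 150/150 (tight).
By complementary slackness, y = 0 for the non-binding constraint.
From A_Bᵀ y = c: 1·y_airtime + 5·y_design = 14.5; 5·y_airtime + 5·y_design = 42.5.
Solving: y_airtime = 7, y_design = 1.5.
print ads enters the basis when its profit ≥ yᵀa₃ = 7·5 + 1.5·4 = 41.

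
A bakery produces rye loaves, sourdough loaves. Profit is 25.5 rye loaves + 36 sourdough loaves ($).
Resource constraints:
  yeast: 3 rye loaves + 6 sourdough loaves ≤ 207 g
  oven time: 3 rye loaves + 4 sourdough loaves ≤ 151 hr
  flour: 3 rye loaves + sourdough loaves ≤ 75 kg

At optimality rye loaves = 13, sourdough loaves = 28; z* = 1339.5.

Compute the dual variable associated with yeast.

Check each constraint at x*: yeast 207/207 (tight); oven time 151/151 (tight); flour 67/75 (slack 8).
Since flour is not tight, its dual is 0.
The binding rows give the dual system: 3·y_yeast + 3·y_oven time = 25.5 and 6·y_yeast + 4·y_oven time = 36.
→ y_yeast = 1 and y_oven time = 7.5.
Shadow price of yeast = 1.

1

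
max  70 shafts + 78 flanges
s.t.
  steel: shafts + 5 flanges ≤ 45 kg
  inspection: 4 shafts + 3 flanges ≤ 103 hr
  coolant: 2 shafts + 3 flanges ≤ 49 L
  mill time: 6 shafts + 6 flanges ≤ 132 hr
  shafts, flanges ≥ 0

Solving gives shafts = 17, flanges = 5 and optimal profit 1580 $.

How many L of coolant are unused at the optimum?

coolant used = 2·17 + 3·5 = 49; slack = 49 − 49 = 0.

0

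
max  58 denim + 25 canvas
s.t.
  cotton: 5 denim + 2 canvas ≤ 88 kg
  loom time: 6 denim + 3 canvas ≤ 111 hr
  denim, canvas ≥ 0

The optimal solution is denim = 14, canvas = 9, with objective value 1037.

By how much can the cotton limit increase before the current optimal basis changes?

4.5

Binding constraints: cotton, loom time. The basis is B = [[5,2],[6,3]] with det 3.
Per unit increase in cotton, x* moves by d = (1, -2).
The basis stays optimal until canvas reaches 0; allowable increase = 4.5 kg.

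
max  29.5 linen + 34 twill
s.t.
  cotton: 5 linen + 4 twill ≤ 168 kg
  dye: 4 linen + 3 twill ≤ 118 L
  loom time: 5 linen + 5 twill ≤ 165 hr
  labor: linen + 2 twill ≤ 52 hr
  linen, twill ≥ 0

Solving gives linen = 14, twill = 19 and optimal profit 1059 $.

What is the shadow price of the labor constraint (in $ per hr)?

At the optimum: cotton uses 146 of 168 (slack = 22); dye uses 113 of 118 (slack = 5); loom time uses 165 of 165 (binding); labor uses 52 of 52 (binding).
Slack constraints have shadow price 0 (complementary slackness).
The binding rows give the dual system: 5·y_loom time + 1·y_labor = 29.5 and 5·y_loom time + 2·y_labor = 34.
Solving: y_loom time = 5, y_labor = 4.5.
Shadow price of labor = 4.5.

4.5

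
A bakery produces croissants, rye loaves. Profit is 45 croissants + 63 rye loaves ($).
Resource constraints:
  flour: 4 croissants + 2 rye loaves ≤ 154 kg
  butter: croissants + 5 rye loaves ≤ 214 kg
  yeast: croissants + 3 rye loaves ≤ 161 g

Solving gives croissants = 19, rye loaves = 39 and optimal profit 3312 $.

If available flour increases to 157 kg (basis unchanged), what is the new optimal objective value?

At the optimum: flour uses 154 of 154 (binding); butter uses 214 of 214 (binding); yeast uses 136 of 161 (slack = 25).
Since yeast is not tight, its dual is 0.
The binding rows give the dual system: 4·y_flour + 1·y_butter = 45 and 2·y_flour + 5·y_butter = 63.
This yields shadow prices y_flour = 9, y_butter = 9.
Δz = y_flour·Δb = 9 × (3) = 27, so new z* = 3312 + 27 = 3339.

3339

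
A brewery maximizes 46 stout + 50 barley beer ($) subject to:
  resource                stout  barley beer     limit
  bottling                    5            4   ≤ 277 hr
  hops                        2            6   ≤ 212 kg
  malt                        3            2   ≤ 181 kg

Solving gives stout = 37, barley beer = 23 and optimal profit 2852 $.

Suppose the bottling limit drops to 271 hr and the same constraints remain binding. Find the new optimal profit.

2804

Check each constraint at x*: bottling 277/277 (tight); hops 212/212 (tight); malt 157/181 (slack 24).
Slack constraints have shadow price 0 (complementary slackness).
From A_Bᵀ y = c: 5·y_bottling + 2·y_hops = 46; 4·y_bottling + 6·y_hops = 50.
→ y_bottling = 8 and y_hops = 3.
Δz = y_bottling·Δb = 8 × (-6) = -48, so new z* = 2852 − 48 = 2804.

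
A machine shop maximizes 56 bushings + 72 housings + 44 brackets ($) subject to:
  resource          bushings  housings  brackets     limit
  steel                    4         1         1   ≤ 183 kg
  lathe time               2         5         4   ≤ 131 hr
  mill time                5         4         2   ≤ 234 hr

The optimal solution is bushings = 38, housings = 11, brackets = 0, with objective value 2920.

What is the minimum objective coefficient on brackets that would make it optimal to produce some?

Check each constraint at x*: steel 163/183 (slack 20); lathe time 131/131 (tight); mill time 234/234 (tight).
Slack constraints have shadow price 0 (complementary slackness).
The binding rows give the dual system: 2·y_lathe time + 5·y_mill time = 56 and 5·y_lathe time + 4·y_mill time = 72.
→ y_lathe time = 8 and y_mill time = 8.
brackets enters the basis when its profit ≥ yᵀa₃ = 8·4 + 8·2 = 48.

48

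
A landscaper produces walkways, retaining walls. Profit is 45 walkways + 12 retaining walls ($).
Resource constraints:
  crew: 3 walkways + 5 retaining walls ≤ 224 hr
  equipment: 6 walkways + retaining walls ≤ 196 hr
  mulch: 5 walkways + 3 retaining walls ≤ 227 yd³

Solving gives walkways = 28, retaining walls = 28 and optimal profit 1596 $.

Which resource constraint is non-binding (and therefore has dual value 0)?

mulch

crew: 224/224 (binding)
equipment: 196/196 (binding)
mulch: 224/227 (slack 3)
By complementary slackness, a constraint with positive slack has shadow price 0 → mulch.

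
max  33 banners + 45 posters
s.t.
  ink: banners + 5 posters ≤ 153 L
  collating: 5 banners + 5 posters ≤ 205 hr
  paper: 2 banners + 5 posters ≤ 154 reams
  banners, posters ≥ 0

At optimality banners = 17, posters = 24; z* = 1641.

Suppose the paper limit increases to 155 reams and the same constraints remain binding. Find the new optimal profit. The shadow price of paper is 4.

1645

Δb = 1, so new z* = 1641 + (4)·(1) = 1641 + 4 = 1645.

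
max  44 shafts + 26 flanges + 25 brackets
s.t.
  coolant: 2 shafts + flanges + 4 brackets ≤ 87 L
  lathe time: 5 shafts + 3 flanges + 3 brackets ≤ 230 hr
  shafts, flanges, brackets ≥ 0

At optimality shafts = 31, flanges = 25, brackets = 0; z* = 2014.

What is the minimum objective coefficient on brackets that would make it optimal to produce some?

32

At the optimum: coolant uses 87 of 87 (binding); lathe time uses 230 of 230 (binding).
From A_Bᵀ y = c: 2·y_coolant + 5·y_lathe time = 44; 1·y_coolant + 3·y_lathe time = 26.
This yields shadow prices y_coolant = 2, y_lathe time = 8.
brackets enters the basis when its profit ≥ yᵀa₃ = 2·4 + 8·3 = 32.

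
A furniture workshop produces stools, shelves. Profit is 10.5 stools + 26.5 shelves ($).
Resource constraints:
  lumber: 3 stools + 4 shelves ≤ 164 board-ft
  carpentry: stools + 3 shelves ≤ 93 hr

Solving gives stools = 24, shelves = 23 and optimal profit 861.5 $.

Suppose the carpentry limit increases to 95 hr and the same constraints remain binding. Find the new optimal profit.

876.5

Both lumber and carpentry are binding at x*.
Dual feasibility on the basic columns requires 3·y_lumber + 1·y_carpentry = 10.5, 4·y_lumber + 3·y_carpentry = 26.5.
→ y_lumber = 1 and y_carpentry = 7.5.
Δz = y_carpentry·Δb = 7.5 × (2) = 15, so new z* = 861.5 + 15 = 876.5.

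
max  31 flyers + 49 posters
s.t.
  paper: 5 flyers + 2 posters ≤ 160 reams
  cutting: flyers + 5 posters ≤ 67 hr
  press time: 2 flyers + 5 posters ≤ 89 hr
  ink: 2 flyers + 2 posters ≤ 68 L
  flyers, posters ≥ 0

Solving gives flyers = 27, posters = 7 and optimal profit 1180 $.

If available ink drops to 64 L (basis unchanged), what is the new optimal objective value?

Binding: press time and ink. Non-binding: paper (11 unused), cutting (5 unused).
Slack constraints have shadow price 0 (complementary slackness).
From A_Bᵀ y = c: 2·y_press time + 2·y_ink = 31; 5·y_press time + 2·y_ink = 49.
This yields shadow prices y_press time = 6, y_ink = 9.5.
Δz = y_ink·Δb = 9.5 × (-4) = -38, so new z* = 1180 − 38 = 1142.

1142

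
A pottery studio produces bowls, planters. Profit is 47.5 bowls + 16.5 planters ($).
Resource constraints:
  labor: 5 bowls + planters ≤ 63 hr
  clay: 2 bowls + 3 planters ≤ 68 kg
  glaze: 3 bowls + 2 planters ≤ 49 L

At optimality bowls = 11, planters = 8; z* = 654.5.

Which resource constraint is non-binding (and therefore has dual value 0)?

clay

labor: 63/63 (binding)
clay: 46/68 (slack 22)
glaze: 49/49 (binding)
By complementary slackness, a constraint with positive slack has shadow price 0 → clay.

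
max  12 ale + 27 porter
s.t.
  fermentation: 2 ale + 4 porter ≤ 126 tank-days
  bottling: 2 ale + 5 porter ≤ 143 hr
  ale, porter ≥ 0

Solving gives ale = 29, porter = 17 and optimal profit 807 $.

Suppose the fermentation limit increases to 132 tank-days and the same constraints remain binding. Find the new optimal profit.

825

At the optimum: fermentation uses 126 of 126 (binding); bottling uses 143 of 143 (binding).
The binding rows give the dual system: 2·y_fermentation + 2·y_bottling = 12 and 4·y_fermentation + 5·y_bottling = 27.
→ y_fermentation = 3 and y_bottling = 3.
Δz = y_fermentation·Δb = 3 × (6) = 18, so new z* = 807 + 18 = 825.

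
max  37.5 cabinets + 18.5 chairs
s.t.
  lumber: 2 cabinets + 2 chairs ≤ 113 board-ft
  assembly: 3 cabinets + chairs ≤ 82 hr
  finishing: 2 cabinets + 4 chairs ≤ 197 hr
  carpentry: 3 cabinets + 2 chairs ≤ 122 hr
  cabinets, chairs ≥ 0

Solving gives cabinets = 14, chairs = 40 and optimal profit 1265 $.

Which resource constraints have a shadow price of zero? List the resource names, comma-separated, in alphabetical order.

finishing, lumber

lumber: 108/113 (slack 5)
assembly: 82/82 (binding)
finishing: 188/197 (slack 9)
carpentry: 122/122 (binding)
By complementary slackness, a constraint with positive slack has shadow price 0 → finishing, lumber.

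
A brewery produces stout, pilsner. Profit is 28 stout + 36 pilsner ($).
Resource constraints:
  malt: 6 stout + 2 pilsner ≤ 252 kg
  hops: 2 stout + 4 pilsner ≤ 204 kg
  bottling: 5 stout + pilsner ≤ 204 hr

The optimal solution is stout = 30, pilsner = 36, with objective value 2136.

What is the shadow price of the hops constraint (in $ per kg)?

Check each constraint at x*: malt 252/252 (tight); hops 204/204 (tight); bottling 186/204 (slack 18).
Slack constraints have shadow price 0 (complementary slackness).
The binding rows give the dual system: 6·y_malt + 2·y_hops = 28 and 2·y_malt + 4·y_hops = 36.
This yields shadow prices y_malt = 2, y_hops = 8.
Shadow price of hops = 8.

8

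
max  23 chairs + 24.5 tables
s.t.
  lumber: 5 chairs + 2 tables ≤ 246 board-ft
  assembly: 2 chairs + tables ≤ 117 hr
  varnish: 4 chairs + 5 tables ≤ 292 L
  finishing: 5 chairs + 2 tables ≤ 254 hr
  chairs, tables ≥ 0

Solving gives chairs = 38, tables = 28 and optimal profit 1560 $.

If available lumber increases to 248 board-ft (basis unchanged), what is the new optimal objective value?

Check each constraint at x*: lumber 246/246 (tight); assembly 104/117 (slack 13); varnish 292/292 (tight); finishing 246/254 (slack 8).
Slack constraints have shadow price 0 (complementary slackness).
The binding rows give the dual system: 5·y_lumber + 4·y_varnish = 23 and 2·y_lumber + 5·y_varnish = 24.5.
Solving: y_lumber = 1, y_varnish = 4.5.
Δz = y_lumber·Δb = 1 × (2) = 2, so new z* = 1560 + 2 = 1562.

1562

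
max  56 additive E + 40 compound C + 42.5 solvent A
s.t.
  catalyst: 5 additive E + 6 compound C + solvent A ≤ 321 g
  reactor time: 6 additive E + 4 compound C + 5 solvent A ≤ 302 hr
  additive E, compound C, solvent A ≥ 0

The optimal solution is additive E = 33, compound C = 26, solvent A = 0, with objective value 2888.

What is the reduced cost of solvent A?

-1

At the optimum: catalyst uses 321 of 321 (binding); reactor time uses 302 of 302 (binding).
From A_Bᵀ y = c: 5·y_catalyst + 6·y_reactor time = 56; 6·y_catalyst + 4·y_reactor time = 40.
→ y_catalyst = 1 and y_reactor time = 8.5.
Reduced cost of solvent A: c₃ − yᵀa₃ = 42.5 − (1·1 + 8.5·5) = 42.5 − 43.5 = -1.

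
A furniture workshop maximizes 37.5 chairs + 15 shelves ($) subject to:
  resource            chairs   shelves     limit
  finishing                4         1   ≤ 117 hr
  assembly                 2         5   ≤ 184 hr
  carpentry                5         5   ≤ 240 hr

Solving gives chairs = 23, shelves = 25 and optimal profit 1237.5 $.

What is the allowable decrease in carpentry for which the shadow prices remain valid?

93.75

Binding constraints: finishing, carpentry. The basis is B = [[4,1],[5,5]] with det 15.
Per unit decrease in carpentry, x* moves by d = (0.0667, -0.2667).
The basis stays optimal until shelves reaches 0; allowable decrease = 93.75 hr.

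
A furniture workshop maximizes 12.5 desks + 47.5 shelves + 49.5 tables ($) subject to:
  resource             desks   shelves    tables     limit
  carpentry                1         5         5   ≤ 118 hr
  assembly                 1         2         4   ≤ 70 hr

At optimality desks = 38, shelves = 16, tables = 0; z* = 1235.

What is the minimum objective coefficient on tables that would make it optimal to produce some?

Check each constraint at x*: carpentry 118/118 (tight); assembly 70/70 (tight).
From A_Bᵀ y = c: 1·y_carpentry + 1·y_assembly = 12.5; 5·y_carpentry + 2·y_assembly = 47.5.
This yields shadow prices y_carpentry = 7.5, y_assembly = 5.
tables enters the basis when its profit ≥ yᵀa₃ = 7.5·5 + 5·4 = 57.5.

57.5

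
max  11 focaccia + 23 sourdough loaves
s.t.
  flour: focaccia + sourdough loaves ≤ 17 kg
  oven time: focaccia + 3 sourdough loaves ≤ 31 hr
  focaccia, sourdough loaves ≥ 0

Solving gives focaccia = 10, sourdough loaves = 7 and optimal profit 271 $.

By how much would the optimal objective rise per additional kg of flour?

At the optimum: flour uses 17 of 17 (binding); oven time uses 31 of 31 (binding).
The binding rows give the dual system: 1·y_flour + 1·y_oven time = 11 and 1·y_flour + 3·y_oven time = 23.
→ y_flour = 5 and y_oven time = 6.
Shadow price of flour = 5.

5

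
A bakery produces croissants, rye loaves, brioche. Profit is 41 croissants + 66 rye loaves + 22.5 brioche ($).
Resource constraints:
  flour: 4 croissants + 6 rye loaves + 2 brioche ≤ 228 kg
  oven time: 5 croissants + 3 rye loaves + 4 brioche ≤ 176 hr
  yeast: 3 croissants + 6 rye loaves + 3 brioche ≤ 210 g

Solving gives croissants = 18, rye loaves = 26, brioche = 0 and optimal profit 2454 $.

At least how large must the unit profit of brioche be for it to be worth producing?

Binding: flour and yeast. Non-binding: oven time (8 unused).
By complementary slackness, y = 0 for the non-binding constraint.
The binding rows give the dual system: 4·y_flour + 3·y_yeast = 41 and 6·y_flour + 6·y_yeast = 66.
This yields shadow prices y_flour = 8, y_yeast = 3.
brioche enters the basis when its profit ≥ yᵀa₃ = 8·2 + 3·3 = 25.

25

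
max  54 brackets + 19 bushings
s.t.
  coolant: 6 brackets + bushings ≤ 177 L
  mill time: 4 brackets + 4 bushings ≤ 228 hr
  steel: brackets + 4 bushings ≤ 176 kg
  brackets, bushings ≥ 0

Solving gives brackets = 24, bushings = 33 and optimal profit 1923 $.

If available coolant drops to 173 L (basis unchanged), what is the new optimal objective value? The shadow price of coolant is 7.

Δb = -4, so new z* = 1923 + (7)·(-4) = 1923 − 28 = 1895.

1895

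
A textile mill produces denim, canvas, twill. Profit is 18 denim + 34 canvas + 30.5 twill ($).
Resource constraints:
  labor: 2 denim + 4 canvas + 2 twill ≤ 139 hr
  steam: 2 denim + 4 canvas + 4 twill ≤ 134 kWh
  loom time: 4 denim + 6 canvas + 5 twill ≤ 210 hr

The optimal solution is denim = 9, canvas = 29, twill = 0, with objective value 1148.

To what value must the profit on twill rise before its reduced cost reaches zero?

33

At the optimum: labor uses 134 of 139 (slack = 5); steam uses 134 of 134 (binding); loom time uses 210 of 210 (binding).
Slack constraints have shadow price 0 (complementary slackness).
From A_Bᵀ y = c: 2·y_steam + 4·y_loom time = 18; 4·y_steam + 6·y_loom time = 34.
→ y_steam = 7 and y_loom time = 1.
twill enters the basis when its profit ≥ yᵀa₃ = 7·4 + 1·5 = 33.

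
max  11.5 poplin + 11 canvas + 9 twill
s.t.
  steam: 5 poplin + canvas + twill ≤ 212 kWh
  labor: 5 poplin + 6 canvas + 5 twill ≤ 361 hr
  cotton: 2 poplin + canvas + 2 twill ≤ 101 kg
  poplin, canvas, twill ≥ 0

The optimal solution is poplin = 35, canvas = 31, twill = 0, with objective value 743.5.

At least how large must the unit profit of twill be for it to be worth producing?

11.5

At the optimum: steam uses 206 of 212 (slack = 6); labor uses 361 of 361 (binding); cotton uses 101 of 101 (binding).
Slack constraints have shadow price 0 (complementary slackness).
Dual feasibility on the basic columns requires 5·y_labor + 2·y_cotton = 11.5, 6·y_labor + 1·y_cotton = 11.
This yields shadow prices y_labor = 1.5, y_cotton = 2.
twill enters the basis when its profit ≥ yᵀa₃ = 1.5·5 + 2·2 = 11.5.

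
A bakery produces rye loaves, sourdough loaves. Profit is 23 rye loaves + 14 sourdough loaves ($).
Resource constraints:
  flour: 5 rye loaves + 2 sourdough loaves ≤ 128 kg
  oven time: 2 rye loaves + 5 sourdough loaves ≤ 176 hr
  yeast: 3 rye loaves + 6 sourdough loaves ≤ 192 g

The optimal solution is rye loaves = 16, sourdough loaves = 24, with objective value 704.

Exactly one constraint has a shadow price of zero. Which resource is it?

flour: 128/128 (binding)
oven time: 152/176 (slack 24)
yeast: 192/192 (binding)
By complementary slackness, a constraint with positive slack has shadow price 0 → oven time.

oven time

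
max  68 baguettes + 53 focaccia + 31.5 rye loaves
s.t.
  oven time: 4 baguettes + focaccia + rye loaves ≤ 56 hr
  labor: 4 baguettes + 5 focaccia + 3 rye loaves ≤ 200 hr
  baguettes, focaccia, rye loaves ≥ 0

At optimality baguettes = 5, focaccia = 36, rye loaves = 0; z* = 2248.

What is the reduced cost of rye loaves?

Both oven time and labor are binding at x*.
From A_Bᵀ y = c: 4·y_oven time + 4·y_labor = 68; 1·y_oven time + 5·y_labor = 53.
Solving: y_oven time = 8, y_labor = 9.
Reduced cost of rye loaves: c₃ − yᵀa₃ = 31.5 − (8·1 + 9·3) = 31.5 − 35 = -3.5.

-3.5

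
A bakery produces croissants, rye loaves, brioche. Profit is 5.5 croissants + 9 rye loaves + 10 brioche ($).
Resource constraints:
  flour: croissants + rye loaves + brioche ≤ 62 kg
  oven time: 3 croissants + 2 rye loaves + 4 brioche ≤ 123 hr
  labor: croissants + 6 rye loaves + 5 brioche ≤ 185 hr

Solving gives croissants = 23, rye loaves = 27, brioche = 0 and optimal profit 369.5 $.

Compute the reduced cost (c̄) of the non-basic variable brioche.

Binding: oven time and labor. Non-binding: flour (12 unused).
By complementary slackness, y = 0 for the non-binding constraint.
The binding rows give the dual system: 3·y_oven time + 1·y_labor = 5.5 and 2·y_oven time + 6·y_labor = 9.
This yields shadow prices y_oven time = 1.5, y_labor = 1.
Reduced cost of brioche: c₃ − yᵀa₃ = 10 − (1.5·4 + 1·5) = 10 − 11 = -1.

-1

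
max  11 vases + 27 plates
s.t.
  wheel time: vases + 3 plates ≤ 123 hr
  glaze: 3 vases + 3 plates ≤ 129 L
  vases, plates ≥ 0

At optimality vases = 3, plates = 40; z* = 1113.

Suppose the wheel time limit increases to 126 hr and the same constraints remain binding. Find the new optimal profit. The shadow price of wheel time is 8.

Δb = 3, so new z* = 1113 + (8)·(3) = 1113 + 24 = 1137.

1137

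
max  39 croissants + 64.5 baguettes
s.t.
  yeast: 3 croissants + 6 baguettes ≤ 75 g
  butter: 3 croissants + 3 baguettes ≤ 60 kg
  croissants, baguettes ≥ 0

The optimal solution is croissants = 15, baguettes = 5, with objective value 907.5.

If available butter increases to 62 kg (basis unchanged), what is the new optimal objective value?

Both yeast and butter are binding at x*.
The binding rows give the dual system: 3·y_yeast + 3·y_butter = 39 and 6·y_yeast + 3·y_butter = 64.5.
This yields shadow prices y_yeast = 8.5, y_butter = 4.5.
Δz = y_butter·Δb = 4.5 × (2) = 9, so new z* = 907.5 + 9 = 916.5.

916.5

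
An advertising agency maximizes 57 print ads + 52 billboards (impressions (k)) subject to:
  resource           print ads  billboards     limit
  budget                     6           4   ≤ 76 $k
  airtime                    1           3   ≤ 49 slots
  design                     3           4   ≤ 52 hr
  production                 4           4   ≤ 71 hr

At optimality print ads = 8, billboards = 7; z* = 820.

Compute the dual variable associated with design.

7

At the optimum: budget uses 76 of 76 (binding); airtime uses 29 of 49 (slack = 20); design uses 52 of 52 (binding); production uses 60 of 71 (slack = 11).
Since airtime, production are not tight, their duals are 0.
From A_Bᵀ y = c: 6·y_budget + 3·y_design = 57; 4·y_budget + 4·y_design = 52.
Solving: y_budget = 6, y_design = 7.
Shadow price of design = 7.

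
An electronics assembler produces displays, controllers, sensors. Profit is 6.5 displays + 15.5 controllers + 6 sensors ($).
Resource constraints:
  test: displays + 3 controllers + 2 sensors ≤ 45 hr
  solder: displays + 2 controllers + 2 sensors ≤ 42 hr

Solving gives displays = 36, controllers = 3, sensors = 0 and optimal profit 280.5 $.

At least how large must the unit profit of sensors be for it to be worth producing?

13

At the optimum: test uses 45 of 45 (binding); solder uses 42 of 42 (binding).
From A_Bᵀ y = c: 1·y_test + 1·y_solder = 6.5; 3·y_test + 2·y_solder = 15.5.
This yields shadow prices y_test = 2.5, y_solder = 4.
sensors enters the basis when its profit ≥ yᵀa₃ = 2.5·2 + 4·2 = 13.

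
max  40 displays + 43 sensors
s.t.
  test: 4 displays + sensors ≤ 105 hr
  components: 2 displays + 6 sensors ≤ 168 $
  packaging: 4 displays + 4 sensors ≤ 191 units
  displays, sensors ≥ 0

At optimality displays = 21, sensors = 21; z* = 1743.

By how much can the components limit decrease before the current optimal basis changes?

115.5

Binding constraints: test, components. The basis is B = [[4,1],[2,6]] with det 22.
Per unit decrease in components, x* moves by d = (0.0455, -0.1818).
The basis stays optimal until sensors reaches 0; allowable decrease = 115.5 $.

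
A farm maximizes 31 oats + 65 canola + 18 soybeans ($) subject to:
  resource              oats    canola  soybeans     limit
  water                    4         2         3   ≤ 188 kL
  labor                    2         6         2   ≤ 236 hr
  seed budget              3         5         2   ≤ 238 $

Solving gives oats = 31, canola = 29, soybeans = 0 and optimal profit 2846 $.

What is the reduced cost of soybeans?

At the optimum: water uses 182 of 188 (slack = 6); labor uses 236 of 236 (binding); seed budget uses 238 of 238 (binding).
Since water is not tight, its dual is 0.
From A_Bᵀ y = c: 2·y_labor + 3·y_seed budget = 31; 6·y_labor + 5·y_seed budget = 65.
Solving: y_labor = 5, y_seed budget = 7.
Reduced cost of soybeans: c₃ − yᵀa₃ = 18 − (5·2 + 7·2) = 18 − 24 = -6.

-6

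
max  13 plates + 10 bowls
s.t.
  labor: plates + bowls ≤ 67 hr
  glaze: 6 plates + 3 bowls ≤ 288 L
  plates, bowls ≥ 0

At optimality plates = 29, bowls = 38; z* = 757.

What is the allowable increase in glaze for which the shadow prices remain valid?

Binding constraints: labor, glaze. The basis is B = [[1,1],[6,3]] with det -3.
Per unit increase in glaze, x* moves by d = (0.3333, -0.3333).
The basis stays optimal until bowls reaches 0; allowable increase = 114 L.

114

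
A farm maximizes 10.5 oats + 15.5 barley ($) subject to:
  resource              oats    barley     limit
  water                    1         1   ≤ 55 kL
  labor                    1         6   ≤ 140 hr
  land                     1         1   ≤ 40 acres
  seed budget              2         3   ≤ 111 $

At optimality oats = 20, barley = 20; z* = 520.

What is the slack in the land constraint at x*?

land used = 1·20 + 1·20 = 40; slack = 40 − 40 = 0.

0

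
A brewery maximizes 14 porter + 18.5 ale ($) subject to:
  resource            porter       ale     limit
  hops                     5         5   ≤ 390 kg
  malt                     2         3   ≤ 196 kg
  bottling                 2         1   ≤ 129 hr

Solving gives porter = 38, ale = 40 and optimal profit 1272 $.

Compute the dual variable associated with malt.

Check each constraint at x*: hops 390/390 (tight); malt 196/196 (tight); bottling 116/129 (slack 13).
Since bottling is not tight, its dual is 0.
Dual feasibility on the basic columns requires 5·y_hops + 2·y_malt = 14, 5·y_hops + 3·y_malt = 18.5.
Solving: y_hops = 1, y_malt = 4.5.
Shadow price of malt = 4.5.

4.5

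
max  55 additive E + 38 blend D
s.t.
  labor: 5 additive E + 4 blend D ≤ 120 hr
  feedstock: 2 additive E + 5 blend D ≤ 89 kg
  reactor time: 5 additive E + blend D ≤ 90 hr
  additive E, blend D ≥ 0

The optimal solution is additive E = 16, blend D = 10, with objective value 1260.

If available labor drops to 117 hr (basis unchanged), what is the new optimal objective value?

Check each constraint at x*: labor 120/120 (tight); feedstock 82/89 (slack 7); reactor time 90/90 (tight).
Slack constraints have shadow price 0 (complementary slackness).
The binding rows give the dual system: 5·y_labor + 5·y_reactor time = 55 and 4·y_labor + 1·y_reactor time = 38.
This yields shadow prices y_labor = 9, y_reactor time = 2.
Δz = y_labor·Δb = 9 × (-3) = -27, so new z* = 1260 − 27 = 1233.

1233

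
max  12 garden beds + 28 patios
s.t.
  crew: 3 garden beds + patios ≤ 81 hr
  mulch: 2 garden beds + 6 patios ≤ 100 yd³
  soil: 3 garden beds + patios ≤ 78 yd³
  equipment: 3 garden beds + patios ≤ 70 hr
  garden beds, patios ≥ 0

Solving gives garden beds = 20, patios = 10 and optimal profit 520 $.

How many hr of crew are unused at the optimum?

crew used = 3·20 + 1·10 = 70; slack = 81 − 70 = 11.

11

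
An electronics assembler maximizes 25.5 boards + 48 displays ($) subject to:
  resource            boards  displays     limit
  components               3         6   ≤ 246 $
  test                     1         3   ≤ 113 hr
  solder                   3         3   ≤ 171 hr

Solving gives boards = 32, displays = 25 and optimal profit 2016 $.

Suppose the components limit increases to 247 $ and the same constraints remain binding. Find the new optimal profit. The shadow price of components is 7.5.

Δb = 1, so new z* = 2016 + (7.5)·(1) = 2016 + 7.5 = 2023.5.

2023.5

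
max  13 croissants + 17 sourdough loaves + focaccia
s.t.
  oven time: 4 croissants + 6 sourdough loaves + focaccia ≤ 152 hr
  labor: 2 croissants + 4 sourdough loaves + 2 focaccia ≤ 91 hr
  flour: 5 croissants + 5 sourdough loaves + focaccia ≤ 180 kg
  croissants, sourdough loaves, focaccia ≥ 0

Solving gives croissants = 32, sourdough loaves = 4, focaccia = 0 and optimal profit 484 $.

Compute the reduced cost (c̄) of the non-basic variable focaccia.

At the optimum: oven time uses 152 of 152 (binding); labor uses 80 of 91 (slack = 11); flour uses 180 of 180 (binding).
Slack constraints have shadow price 0 (complementary slackness).
The binding rows give the dual system: 4·y_oven time + 5·y_flour = 13 and 6·y_oven time + 5·y_flour = 17.
→ y_oven time = 2 and y_flour = 1.
Reduced cost of focaccia: c₃ − yᵀa₃ = 1 − (2·1 + 1·1) = 1 − 3 = -2.

-2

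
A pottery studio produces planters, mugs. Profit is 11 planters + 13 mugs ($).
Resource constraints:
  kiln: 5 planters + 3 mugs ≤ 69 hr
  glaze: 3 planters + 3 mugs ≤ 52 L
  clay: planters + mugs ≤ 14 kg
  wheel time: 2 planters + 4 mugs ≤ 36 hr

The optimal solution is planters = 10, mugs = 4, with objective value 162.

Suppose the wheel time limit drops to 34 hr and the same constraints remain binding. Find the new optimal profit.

160

At the optimum: kiln uses 62 of 69 (slack = 7); glaze uses 42 of 52 (slack = 10); clay uses 14 of 14 (binding); wheel time uses 36 of 36 (binding).
By complementary slackness, y = 0 for the non-binding constraints.
Dual feasibility on the basic columns requires 1·y_clay + 2·y_wheel time = 11, 1·y_clay + 4·y_wheel time = 13.
This yields shadow prices y_clay = 9, y_wheel time = 1.
Δz = y_wheel time·Δb = 1 × (-2) = -2, so new z* = 162 − 2 = 160.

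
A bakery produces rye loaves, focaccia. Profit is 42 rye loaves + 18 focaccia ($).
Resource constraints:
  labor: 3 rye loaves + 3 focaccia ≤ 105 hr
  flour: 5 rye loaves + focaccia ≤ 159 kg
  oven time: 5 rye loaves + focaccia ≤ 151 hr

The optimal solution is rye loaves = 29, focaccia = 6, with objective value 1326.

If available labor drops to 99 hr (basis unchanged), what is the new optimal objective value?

At the optimum: labor uses 105 of 105 (binding); flour uses 151 of 159 (slack = 8); oven time uses 151 of 151 (binding).
By complementary slackness, y = 0 for the non-binding constraint.
Dual feasibility on the basic columns requires 3·y_labor + 5·y_oven time = 42, 3·y_labor + 1·y_oven time = 18.
Solving: y_labor = 4, y_oven time = 6.
Δz = y_labor·Δb = 4 × (-6) = -24, so new z* = 1326 − 24 = 1302.

1302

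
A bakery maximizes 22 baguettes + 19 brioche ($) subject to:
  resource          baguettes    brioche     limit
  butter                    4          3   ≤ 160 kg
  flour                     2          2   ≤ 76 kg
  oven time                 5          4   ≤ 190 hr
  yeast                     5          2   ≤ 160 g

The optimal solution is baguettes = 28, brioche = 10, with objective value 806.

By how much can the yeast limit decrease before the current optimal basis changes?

Binding constraints: flour, yeast. The basis is B = [[2,2],[5,2]] with det -6.
Per unit decrease in yeast, x* moves by d = (-0.3333, 0.3333).
The basis stays optimal until baguettes reaches 0; allowable decrease = 84 g.

84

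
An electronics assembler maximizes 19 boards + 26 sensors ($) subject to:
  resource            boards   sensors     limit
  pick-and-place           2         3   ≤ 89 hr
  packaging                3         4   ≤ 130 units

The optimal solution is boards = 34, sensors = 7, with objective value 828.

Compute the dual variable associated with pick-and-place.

2

Both pick-and-place and packaging are binding at x*.
From A_Bᵀ y = c: 2·y_pick-and-place + 3·y_packaging = 19; 3·y_pick-and-place + 4·y_packaging = 26.
→ y_pick-and-place = 2 and y_packaging = 5.
Shadow price of pick-and-place = 2.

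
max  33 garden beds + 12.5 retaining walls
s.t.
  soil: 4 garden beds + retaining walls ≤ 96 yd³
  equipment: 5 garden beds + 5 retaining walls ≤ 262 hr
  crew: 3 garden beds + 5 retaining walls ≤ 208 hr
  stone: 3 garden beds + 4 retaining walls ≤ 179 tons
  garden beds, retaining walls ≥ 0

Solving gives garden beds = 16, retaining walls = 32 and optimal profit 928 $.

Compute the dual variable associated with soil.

7.5

Binding: soil and crew. Non-binding: equipment (22 unused), stone (3 unused).
By complementary slackness, y = 0 for the non-binding constraints.
The binding rows give the dual system: 4·y_soil + 3·y_crew = 33 and 1·y_soil + 5·y_crew = 12.5.
→ y_soil = 7.5 and y_crew = 1.
Shadow price of soil = 7.5.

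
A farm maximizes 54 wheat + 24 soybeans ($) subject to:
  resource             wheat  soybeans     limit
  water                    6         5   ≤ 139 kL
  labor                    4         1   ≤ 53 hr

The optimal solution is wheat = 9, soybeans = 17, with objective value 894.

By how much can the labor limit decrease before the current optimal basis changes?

25.2

Binding constraints: water, labor. The basis is B = [[6,5],[4,1]] with det -14.
Per unit decrease in labor, x* moves by d = (-0.3571, 0.4286).
The basis stays optimal until wheat reaches 0; allowable decrease = 25.2 hr.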